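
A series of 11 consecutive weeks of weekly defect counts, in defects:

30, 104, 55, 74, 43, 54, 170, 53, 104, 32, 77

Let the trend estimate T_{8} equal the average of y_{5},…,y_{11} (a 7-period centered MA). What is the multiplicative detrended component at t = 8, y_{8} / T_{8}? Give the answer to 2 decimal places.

0.70

Trend T_8 = (43 + 54 + 170 + 53 + 104 + 32 + 77) / 7 = 533/7 = 76.1429
Ratio to trend: 53 / 76.1429 = 0.70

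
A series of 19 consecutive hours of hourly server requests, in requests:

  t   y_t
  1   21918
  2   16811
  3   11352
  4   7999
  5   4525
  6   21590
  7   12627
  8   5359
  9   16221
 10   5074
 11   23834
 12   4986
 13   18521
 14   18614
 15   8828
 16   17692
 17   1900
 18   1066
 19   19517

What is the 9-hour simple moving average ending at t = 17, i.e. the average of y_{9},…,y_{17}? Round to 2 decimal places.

12852.22

Sum of periods 9–17: 16221 + 5074 + 23834 + 4986 + 18521 + 18614 + 8828 + 17692 + 1900 = 115670
Divide by 9: 115670 / 9 = 12852.22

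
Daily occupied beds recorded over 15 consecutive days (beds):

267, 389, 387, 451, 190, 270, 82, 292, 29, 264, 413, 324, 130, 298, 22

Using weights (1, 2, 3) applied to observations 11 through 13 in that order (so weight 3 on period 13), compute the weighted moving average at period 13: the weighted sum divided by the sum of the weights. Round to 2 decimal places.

Weighted sum: 1·413 + 2·324 + 3·130 = 413 + 648 + 390 = 1451
Weight total: 1 + 2 + 3 = 6
WMA = 1451 / 6 = 241.83

241.83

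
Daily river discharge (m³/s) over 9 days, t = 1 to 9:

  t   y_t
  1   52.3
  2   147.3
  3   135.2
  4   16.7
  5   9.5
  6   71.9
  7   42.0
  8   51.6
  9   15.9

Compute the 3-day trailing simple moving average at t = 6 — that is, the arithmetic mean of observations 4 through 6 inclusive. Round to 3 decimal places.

Sum of periods 4–6: 16.7 + 9.5 + 71.9 = 98.1
Divide by 3: 98.1 / 3 = 32.700

32.700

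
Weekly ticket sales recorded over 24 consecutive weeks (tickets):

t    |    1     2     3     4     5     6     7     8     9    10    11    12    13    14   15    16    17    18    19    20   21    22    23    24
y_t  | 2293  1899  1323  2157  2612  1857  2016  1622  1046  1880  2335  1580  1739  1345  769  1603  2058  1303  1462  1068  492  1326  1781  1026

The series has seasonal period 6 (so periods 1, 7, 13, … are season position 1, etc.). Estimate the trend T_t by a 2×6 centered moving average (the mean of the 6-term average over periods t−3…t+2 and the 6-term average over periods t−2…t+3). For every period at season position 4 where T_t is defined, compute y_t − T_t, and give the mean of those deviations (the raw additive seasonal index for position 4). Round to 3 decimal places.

Season position 4 occurs at t = 4, 10, 16 (where T_t is defined).
t=4: T_4 = 2000.41667; y_4 − T_4 = 2157 − 2000.41667 = 156.58333
t=10: T_10 = 1723.41667; y_10 − T_10 = 1880 − 1723.41667 = 156.58333
t=16: T_16 = 1446.41667; y_16 − T_16 = 1603 − 1446.41667 = 156.58333
Mean deviation: (156.58333 + 156.58333 + 156.58333) / 3 = 156.583

156.583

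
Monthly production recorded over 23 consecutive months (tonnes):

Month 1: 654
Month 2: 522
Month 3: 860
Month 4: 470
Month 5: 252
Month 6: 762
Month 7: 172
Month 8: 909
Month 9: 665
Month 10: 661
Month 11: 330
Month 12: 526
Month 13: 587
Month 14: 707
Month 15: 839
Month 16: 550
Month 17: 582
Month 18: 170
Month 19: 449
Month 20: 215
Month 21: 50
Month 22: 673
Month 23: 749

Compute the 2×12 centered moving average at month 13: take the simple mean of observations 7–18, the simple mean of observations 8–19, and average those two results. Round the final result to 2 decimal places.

Sum over 7–18: 172 + 909 + 665 + 661 + 330 + 526 + 587 + 707 + 839 + 550 + 582 + 170 = 6698
Sum over 8–19: 909 + 665 + 661 + 330 + 526 + 587 + 707 + 839 + 550 + 582 + 170 + 449 = 6975
CMA at t=13 = (6698 + 6975) / (2·12) = 13673 / 24 = 569.71

569.71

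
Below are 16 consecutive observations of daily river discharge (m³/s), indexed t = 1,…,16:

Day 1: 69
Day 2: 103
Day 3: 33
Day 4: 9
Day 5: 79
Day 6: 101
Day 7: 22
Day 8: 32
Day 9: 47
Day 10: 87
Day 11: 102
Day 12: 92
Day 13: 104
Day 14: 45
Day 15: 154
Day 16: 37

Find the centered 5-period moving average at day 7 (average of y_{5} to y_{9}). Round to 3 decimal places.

56.200

Sum of periods 5–9: 79 + 101 + 22 + 32 + 47 = 281
Divide by 5: 281 / 5 = 56.200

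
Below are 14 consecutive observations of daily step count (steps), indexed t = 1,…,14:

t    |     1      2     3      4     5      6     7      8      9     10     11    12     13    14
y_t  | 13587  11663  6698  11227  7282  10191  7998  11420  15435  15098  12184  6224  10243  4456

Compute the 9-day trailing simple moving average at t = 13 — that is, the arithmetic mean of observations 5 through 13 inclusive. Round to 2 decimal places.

Sum of periods 5–13: 7282 + 10191 + 7998 + 11420 + 15435 + 15098 + 12184 + 6224 + 10243 = 96075
Divide by 9: 96075 / 9 = 10675.00

10675.00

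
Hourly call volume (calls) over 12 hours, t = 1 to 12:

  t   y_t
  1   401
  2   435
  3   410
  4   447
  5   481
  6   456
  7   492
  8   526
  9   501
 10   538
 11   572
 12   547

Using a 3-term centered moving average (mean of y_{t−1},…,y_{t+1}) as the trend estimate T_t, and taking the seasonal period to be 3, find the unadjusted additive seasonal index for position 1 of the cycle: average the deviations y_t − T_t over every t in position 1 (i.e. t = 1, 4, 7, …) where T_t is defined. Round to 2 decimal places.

0.89

Season position 1 occurs at t = 4, 7, 10 (where T_t is defined).
t=4: T_4 = 446.0000; y_4 − T_4 = 447 − 446.0000 = 1.0000
t=7: T_7 = 491.3333; y_7 − T_7 = 492 − 491.3333 = 0.6667
t=10: T_10 = 537.0000; y_10 − T_10 = 538 − 537.0000 = 1.0000
Mean deviation: (1.0000 + 0.6667 + 1.0000) / 3 = 0.89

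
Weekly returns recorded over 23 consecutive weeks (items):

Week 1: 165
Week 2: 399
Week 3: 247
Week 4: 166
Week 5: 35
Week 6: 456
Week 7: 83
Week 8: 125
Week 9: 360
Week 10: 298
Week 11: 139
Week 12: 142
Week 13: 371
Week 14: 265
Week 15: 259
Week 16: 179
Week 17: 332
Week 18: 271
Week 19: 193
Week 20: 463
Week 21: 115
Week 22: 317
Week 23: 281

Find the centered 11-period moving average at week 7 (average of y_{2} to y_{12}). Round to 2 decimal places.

222.73

Sum of periods 2–12: 399 + 247 + 166 + 35 + 456 + 83 + 125 + 360 + 298 + 139 + 142 = 2450
Divide by 11: 2450 / 11 = 222.73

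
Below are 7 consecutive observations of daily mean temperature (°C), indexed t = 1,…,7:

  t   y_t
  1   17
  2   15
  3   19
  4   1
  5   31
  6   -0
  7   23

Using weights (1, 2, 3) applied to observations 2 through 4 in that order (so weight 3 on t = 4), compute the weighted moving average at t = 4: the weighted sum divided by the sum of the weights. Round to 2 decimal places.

Weighted sum: 1·15 + 2·19 + 3·1 = 15 + 38 + 3 = 56
Weight total: 1 + 2 + 3 = 6
WMA = 56 / 6 = 9.33

9.33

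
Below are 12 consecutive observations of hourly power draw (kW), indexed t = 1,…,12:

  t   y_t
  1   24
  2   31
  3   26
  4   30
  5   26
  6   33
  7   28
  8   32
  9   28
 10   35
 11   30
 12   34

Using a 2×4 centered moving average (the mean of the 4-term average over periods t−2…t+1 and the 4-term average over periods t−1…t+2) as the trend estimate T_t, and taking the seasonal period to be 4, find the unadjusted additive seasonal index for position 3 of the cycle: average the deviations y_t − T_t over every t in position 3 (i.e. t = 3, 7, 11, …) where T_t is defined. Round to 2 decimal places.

Season position 3 occurs at t = 3, 7 (where T_t is defined).
t=3: T_3 = 28.0000; y_3 − T_3 = 26 − 28.0000 = -2.0000
t=7: T_7 = 30.0000; y_7 − T_7 = 28 − 30.0000 = -2.0000
Mean deviation: (-2.0000 + -2.0000) / 2 = -2.00

-2.00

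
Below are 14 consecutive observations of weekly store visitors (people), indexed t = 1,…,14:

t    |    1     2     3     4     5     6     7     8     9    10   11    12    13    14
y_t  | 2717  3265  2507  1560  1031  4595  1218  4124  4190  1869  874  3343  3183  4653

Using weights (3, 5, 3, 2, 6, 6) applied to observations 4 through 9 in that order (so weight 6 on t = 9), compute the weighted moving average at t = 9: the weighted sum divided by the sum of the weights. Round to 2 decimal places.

Weighted sum: 3·1560 + 5·1031 + 3·4595 + 2·1218 + 6·4124 + 6·4190 = 4680 + 5155 + 13785 + 2436 + 24744 + 25140 = 75940
Weight total: 3 + 5 + 3 + 2 + 6 + 6 = 25
WMA = 75940 / 25 = 3037.60

3037.60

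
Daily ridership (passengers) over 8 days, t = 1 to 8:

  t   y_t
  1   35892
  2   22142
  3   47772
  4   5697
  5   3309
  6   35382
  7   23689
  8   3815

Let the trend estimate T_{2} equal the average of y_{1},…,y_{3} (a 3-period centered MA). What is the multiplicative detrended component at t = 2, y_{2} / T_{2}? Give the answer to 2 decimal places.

0.63

Trend T_2 = (35892 + 22142 + 47772) / 3 = 105806/3 = 35268.6667
Ratio to trend: 22142 / 35268.6667 = 0.63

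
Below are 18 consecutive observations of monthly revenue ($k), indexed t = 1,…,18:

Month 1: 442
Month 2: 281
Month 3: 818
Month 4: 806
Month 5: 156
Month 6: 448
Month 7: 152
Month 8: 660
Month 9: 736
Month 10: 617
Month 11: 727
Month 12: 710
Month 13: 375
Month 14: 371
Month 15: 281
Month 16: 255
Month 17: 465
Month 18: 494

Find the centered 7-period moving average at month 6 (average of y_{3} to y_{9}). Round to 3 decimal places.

539.429

Sum of periods 3–9: 818 + 806 + 156 + 448 + 152 + 660 + 736 = 3776
Divide by 7: 3776 / 7 = 539.429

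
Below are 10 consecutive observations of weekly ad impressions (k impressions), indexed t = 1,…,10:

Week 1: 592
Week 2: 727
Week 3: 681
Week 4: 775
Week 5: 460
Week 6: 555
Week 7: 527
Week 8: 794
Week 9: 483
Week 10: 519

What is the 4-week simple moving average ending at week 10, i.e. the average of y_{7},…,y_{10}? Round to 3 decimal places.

Sum of periods 7–10: 527 + 794 + 483 + 519 = 2323
Divide by 4: 2323 / 4 = 580.750

580.750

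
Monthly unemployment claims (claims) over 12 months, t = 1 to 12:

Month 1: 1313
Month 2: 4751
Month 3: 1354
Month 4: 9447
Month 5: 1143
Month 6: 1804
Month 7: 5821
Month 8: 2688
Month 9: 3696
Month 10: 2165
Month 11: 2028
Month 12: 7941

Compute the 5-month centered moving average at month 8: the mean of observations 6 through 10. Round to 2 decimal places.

Sum of periods 6–10: 1804 + 5821 + 2688 + 3696 + 2165 = 16174
Divide by 5: 16174 / 5 = 3234.80

3234.80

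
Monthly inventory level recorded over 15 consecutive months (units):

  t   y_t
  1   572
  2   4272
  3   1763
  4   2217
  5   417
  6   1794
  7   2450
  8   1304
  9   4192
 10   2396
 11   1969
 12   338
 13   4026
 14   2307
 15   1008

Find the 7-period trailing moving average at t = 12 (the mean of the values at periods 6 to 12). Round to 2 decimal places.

2063.29

Sum of periods 6–12: 1794 + 2450 + 1304 + 4192 + 2396 + 1969 + 338 = 14443
Divide by 7: 14443 / 7 = 2063.29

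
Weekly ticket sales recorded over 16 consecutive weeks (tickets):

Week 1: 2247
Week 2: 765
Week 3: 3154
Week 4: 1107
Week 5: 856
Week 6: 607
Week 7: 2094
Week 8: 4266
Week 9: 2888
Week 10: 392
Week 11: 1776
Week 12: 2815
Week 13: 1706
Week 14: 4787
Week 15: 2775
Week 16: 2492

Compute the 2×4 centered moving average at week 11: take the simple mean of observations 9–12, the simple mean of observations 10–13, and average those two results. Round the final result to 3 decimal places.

Sum over 9–12: 2888 + 392 + 1776 + 2815 = 7871
Sum over 10–13: 392 + 1776 + 2815 + 1706 = 6689
CMA at t=11 = (7871 + 6689) / (2·4) = 14560 / 8 = 1820.000

1820.000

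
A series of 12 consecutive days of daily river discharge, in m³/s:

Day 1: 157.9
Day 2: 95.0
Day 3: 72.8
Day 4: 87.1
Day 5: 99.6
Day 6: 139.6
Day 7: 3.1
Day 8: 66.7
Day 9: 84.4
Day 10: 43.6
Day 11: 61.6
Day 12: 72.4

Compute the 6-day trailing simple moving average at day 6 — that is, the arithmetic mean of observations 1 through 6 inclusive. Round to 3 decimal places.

Sum of periods 1–6: 157.9 + 95.0 + 72.8 + 87.1 + 99.6 + 139.6 = 652.0
Divide by 6: 652.0 / 6 = 108.667

108.667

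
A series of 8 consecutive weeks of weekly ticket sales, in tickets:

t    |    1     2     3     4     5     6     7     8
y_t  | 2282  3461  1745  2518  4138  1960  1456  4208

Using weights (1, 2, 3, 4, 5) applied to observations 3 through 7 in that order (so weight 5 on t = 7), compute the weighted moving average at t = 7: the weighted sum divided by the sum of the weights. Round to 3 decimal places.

Weighted sum: 1·1745 + 2·2518 + 3·4138 + 4·1960 + 5·1456 = 1745 + 5036 + 12414 + 7840 + 7280 = 34315
Weight total: 1 + 2 + 3 + 4 + 5 = 15
WMA = 34315 / 15 = 2287.667

2287.667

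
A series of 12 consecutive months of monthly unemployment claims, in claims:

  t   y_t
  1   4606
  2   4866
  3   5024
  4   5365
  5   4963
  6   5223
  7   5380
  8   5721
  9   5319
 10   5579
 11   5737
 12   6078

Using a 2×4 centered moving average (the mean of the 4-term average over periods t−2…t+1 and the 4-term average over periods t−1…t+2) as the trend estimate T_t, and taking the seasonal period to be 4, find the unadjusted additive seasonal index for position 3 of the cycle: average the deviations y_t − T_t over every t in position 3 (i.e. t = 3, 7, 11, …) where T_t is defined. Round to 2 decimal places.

13.94

Season position 3 occurs at t = 3, 7 (where T_t is defined).
t=3: T_3 = 5009.8750; y_3 − T_3 = 5024 − 5009.8750 = 14.1250
t=7: T_7 = 5366.2500; y_7 − T_7 = 5380 − 5366.2500 = 13.7500
Mean deviation: (14.1250 + 13.7500) / 2 = 13.94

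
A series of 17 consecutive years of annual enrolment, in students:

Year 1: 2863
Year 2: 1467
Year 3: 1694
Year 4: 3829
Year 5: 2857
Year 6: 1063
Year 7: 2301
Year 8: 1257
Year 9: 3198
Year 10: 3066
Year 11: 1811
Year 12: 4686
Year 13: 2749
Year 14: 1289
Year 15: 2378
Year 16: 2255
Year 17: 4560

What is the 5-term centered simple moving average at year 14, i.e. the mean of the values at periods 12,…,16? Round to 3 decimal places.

Sum of periods 12–16: 4686 + 2749 + 1289 + 2378 + 2255 = 13357
Divide by 5: 13357 / 5 = 2671.400

2671.400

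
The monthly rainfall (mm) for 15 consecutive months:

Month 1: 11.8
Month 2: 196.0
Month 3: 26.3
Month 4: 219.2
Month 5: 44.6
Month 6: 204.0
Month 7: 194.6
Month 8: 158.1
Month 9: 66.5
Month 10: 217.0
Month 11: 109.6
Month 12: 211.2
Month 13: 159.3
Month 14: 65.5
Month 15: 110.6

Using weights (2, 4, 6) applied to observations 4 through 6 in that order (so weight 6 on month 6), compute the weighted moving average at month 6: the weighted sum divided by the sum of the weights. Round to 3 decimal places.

Weighted sum: 2·219.2 + 4·44.6 + 6·204.0 = 438.4 + 178.4 + 1224.0 = 1840.8
Weight total: 2 + 4 + 6 = 12
WMA = 1840.8 / 12 = 153.400

153.400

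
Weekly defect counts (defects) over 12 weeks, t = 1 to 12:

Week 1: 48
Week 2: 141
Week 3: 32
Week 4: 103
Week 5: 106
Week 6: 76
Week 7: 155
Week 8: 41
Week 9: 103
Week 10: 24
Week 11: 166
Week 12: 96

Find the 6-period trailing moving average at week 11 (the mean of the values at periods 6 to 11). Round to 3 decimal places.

Sum of periods 6–11: 76 + 155 + 41 + 103 + 24 + 166 = 565
Divide by 6: 565 / 6 = 94.167

94.167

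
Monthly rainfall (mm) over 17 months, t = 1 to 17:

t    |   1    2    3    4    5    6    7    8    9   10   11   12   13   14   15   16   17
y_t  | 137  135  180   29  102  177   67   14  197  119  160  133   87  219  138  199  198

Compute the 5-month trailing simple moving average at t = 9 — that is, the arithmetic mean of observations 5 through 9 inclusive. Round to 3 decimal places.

Sum of periods 5–9: 102 + 177 + 67 + 14 + 197 = 557
Divide by 5: 557 / 5 = 111.400

111.400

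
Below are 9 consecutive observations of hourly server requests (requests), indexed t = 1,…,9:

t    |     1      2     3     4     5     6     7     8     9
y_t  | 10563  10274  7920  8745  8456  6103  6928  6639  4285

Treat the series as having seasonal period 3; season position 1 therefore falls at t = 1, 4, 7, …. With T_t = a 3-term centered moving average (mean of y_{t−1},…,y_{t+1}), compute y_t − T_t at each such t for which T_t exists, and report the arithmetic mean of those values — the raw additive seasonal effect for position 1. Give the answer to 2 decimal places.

371.33

Season position 1 occurs at t = 4, 7 (where T_t is defined).
t=4: T_4 = 8373.6667; y_4 − T_4 = 8745 − 8373.6667 = 371.3333
t=7: T_7 = 6556.6667; y_7 − T_7 = 6928 − 6556.6667 = 371.3333
Mean deviation: (371.3333 + 371.3333) / 2 = 371.33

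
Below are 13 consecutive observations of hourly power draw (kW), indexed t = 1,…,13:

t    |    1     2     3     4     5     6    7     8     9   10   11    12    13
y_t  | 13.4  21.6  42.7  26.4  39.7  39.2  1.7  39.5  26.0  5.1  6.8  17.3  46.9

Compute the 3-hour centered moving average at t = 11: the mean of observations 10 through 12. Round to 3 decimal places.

9.733

Sum of periods 10–12: 5.1 + 6.8 + 17.3 = 29.2
Divide by 3: 29.2 / 3 = 9.733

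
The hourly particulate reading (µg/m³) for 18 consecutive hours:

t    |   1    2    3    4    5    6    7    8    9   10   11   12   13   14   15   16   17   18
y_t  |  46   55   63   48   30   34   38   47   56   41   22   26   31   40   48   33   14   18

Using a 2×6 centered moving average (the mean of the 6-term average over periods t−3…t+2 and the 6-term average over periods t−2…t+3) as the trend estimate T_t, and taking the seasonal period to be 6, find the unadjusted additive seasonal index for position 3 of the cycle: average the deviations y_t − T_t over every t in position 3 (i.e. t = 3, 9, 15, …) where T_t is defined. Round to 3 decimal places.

16.833

Season position 3 occurs at t = 9, 15 (where T_t is defined).
t=9: T_9 = 39.00000; y_9 − T_9 = 56 − 39.00000 = 17.00000
t=15: T_15 = 31.33333; y_15 − T_15 = 48 − 31.33333 = 16.66667
Mean deviation: (17.00000 + 16.66667) / 2 = 16.833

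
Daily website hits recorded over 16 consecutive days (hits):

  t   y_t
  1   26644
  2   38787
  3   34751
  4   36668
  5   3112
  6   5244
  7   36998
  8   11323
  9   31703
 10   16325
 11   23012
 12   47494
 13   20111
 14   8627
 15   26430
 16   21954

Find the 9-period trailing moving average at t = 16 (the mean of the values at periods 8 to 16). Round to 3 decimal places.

22997.667

Sum of periods 8–16: 11323 + 31703 + 16325 + 23012 + 47494 + 20111 + 8627 + 26430 + 21954 = 206979
Divide by 9: 206979 / 9 = 22997.667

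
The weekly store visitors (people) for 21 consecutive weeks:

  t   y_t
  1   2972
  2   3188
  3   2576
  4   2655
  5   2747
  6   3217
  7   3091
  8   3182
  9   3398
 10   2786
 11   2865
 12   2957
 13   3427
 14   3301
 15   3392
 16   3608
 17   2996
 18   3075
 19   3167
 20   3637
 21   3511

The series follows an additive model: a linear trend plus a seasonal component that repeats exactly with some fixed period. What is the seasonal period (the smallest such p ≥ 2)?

First differences y_{t+1} − y_t: 216, -612, 79, 92, 470, -126, 91, 216, -612, 79, 92, 470, -126, 91, 216, -612, …
The difference pattern repeats every 7 terms and not for any smaller step, so p = 7.

7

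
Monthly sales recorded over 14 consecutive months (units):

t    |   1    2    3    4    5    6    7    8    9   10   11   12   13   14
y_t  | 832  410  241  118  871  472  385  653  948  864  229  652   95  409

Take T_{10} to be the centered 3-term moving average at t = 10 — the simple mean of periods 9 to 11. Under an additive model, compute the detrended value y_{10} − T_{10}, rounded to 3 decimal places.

183.667

Trend T_10 = (948 + 864 + 229) / 3 = 2041/3 = 680.33333
Detrended value: 864 − 680.33333 = 183.667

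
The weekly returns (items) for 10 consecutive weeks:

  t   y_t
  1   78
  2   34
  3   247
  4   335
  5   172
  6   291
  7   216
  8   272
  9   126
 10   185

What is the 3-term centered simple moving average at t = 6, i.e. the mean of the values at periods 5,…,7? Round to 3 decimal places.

226.333

Sum of periods 5–7: 172 + 291 + 216 = 679
Divide by 3: 679 / 3 = 226.333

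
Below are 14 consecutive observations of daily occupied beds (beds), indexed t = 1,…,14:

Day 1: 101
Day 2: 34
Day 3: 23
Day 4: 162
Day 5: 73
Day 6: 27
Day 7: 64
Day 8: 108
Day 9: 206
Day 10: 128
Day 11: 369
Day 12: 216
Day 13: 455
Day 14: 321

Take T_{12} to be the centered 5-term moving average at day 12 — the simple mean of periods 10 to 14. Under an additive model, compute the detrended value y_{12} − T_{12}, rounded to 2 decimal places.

Trend T_12 = (128 + 369 + 216 + 455 + 321) / 5 = 1489/5 = 297.8000
Detrended value: 216 − 297.8000 = -81.80

-81.80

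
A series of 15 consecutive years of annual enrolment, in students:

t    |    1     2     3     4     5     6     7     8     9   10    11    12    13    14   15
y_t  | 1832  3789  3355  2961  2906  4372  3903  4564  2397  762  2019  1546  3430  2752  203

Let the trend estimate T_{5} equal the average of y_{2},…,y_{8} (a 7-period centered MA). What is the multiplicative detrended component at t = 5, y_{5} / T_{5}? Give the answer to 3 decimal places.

0.787

Trend T_5 = (3789 + 3355 + 2961 + 2906 + 4372 + 3903 + 4564) / 7 = 25850/7 = 3692.85714
Ratio to trend: 2906 / 3692.85714 = 0.787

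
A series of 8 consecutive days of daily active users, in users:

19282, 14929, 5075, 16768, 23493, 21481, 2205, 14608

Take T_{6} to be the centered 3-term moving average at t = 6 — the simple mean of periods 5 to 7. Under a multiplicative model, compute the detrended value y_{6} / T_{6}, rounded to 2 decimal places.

Trend T_6 = (23493 + 21481 + 2205) / 3 = 47179/3 = 15726.3333
Ratio to trend: 21481 / 15726.3333 = 1.37

1.37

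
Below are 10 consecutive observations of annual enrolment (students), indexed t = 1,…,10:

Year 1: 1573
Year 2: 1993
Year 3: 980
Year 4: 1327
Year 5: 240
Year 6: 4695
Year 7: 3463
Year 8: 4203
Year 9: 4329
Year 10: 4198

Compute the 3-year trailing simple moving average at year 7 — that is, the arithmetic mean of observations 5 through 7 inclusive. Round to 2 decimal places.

Sum of periods 5–7: 240 + 4695 + 3463 = 8398
Divide by 3: 8398 / 3 = 2799.33

2799.33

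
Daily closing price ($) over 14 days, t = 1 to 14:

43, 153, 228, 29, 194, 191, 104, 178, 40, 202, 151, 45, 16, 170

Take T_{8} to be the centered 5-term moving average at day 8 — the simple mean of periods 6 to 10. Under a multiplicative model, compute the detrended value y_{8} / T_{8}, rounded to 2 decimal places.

1.24

Trend T_8 = (191 + 104 + 178 + 40 + 202) / 5 = 715/5 = 143.0000
Ratio to trend: 178 / 143.0000 = 1.24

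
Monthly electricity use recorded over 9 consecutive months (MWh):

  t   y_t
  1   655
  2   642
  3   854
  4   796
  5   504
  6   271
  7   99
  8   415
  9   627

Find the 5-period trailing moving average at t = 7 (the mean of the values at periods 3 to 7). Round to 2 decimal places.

504.80

Sum of periods 3–7: 854 + 796 + 504 + 271 + 99 = 2524
Divide by 5: 2524 / 5 = 504.80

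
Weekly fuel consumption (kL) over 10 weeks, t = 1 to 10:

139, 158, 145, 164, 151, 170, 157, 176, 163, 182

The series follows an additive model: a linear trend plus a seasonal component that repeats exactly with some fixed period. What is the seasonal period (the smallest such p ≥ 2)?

First differences y_{t+1} − y_t: 19, -13, 19, -13, 19, -13, …
The difference pattern repeats every 2 terms and not for any smaller step, so p = 2.

2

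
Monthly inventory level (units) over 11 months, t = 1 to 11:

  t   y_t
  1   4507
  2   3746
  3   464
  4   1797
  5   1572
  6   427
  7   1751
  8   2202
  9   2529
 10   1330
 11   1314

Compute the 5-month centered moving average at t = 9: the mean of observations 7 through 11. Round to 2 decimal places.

Sum of periods 7–11: 1751 + 2202 + 2529 + 1330 + 1314 = 9126
Divide by 5: 9126 / 5 = 1825.20

1825.20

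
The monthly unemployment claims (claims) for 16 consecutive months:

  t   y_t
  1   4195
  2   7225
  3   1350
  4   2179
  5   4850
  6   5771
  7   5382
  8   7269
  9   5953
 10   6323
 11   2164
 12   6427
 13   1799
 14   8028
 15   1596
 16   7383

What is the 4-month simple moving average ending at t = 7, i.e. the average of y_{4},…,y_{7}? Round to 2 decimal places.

Sum of periods 4–7: 2179 + 4850 + 5771 + 5382 = 18182
Divide by 4: 18182 / 4 = 4545.50

4545.50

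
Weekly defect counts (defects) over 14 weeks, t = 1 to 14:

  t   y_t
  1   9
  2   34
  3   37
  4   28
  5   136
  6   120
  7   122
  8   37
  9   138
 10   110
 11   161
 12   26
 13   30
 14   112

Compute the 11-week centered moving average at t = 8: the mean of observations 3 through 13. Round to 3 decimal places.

Sum of periods 3–13: 37 + 28 + 136 + 120 + 122 + 37 + 138 + 110 + 161 + 26 + 30 = 945
Divide by 11: 945 / 11 = 85.909

85.909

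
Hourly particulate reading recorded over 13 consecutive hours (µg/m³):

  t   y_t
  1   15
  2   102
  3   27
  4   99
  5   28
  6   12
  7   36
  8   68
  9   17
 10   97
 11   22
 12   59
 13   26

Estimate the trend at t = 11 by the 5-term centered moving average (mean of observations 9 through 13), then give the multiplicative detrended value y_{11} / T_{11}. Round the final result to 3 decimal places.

Trend T_11 = (17 + 97 + 22 + 59 + 26) / 5 = 221/5 = 44.20000
Ratio to trend: 22 / 44.20000 = 0.498

0.498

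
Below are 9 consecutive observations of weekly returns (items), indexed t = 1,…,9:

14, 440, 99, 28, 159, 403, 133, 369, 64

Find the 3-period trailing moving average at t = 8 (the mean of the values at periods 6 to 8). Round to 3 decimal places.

301.667

Sum of periods 6–8: 403 + 133 + 369 = 905
Divide by 3: 905 / 3 = 301.667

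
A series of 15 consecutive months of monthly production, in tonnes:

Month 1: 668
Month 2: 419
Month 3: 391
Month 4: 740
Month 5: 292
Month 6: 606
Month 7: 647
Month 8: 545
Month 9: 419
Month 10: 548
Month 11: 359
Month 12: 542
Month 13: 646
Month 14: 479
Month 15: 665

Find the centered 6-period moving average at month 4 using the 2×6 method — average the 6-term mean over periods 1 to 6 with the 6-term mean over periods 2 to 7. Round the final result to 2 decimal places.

Sum over 1–6: 668 + 419 + 391 + 740 + 292 + 606 = 3116
Sum over 2–7: 419 + 391 + 740 + 292 + 606 + 647 = 3095
CMA at t=4 = (3116 + 3095) / (2·6) = 6211 / 12 = 517.58

517.58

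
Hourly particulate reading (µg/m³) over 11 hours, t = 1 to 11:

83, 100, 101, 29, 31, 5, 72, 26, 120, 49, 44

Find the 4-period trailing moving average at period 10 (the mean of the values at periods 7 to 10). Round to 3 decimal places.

66.750

Sum of periods 7–10: 72 + 26 + 120 + 49 = 267
Divide by 4: 267 / 4 = 66.750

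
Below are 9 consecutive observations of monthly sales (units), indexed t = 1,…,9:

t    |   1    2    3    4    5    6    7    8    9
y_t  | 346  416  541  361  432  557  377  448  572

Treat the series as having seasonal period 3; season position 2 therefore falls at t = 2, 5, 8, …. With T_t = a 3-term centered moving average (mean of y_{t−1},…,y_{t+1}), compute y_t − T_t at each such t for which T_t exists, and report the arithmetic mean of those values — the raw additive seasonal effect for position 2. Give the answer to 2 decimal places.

Season position 2 occurs at t = 2, 5, 8 (where T_t is defined).
t=2: T_2 = 434.3333; y_2 − T_2 = 416 − 434.3333 = -18.3333
t=5: T_5 = 450.0000; y_5 − T_5 = 432 − 450.0000 = -18.0000
t=8: T_8 = 465.6667; y_8 − T_8 = 448 − 465.6667 = -17.6667
Mean deviation: (-18.3333 + -18.0000 + -17.6667) / 3 = -18.00

-18.00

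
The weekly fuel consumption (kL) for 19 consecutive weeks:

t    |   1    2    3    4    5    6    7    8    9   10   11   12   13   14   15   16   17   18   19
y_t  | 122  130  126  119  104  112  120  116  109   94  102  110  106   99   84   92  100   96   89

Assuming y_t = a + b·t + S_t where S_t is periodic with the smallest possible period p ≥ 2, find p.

First differences y_{t+1} − y_t: 8, -4, -7, -15, 8, 8, -4, -7, -15, 8, 8, -4, …
The difference pattern repeats every 5 terms and not for any smaller step, so p = 5.

5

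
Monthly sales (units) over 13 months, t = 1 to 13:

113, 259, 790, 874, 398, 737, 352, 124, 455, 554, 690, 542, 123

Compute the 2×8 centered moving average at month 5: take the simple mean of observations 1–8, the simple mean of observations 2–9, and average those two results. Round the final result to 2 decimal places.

477.25

Sum over 1–8: 113 + 259 + 790 + 874 + 398 + 737 + 352 + 124 = 3647
Sum over 2–9: 259 + 790 + 874 + 398 + 737 + 352 + 124 + 455 = 3989
CMA at t=5 = (3647 + 3989) / (2·8) = 7636 / 16 = 477.25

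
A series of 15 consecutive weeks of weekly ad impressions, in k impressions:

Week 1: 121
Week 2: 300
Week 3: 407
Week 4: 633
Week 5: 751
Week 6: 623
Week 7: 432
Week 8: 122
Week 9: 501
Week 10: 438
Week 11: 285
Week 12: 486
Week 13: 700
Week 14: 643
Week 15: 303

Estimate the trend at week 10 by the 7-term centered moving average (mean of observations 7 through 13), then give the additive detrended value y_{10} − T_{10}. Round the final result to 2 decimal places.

Trend T_10 = (432 + 122 + 501 + 438 + 285 + 486 + 700) / 7 = 2964/7 = 423.4286
Detrended value: 438 − 423.4286 = 14.57

14.57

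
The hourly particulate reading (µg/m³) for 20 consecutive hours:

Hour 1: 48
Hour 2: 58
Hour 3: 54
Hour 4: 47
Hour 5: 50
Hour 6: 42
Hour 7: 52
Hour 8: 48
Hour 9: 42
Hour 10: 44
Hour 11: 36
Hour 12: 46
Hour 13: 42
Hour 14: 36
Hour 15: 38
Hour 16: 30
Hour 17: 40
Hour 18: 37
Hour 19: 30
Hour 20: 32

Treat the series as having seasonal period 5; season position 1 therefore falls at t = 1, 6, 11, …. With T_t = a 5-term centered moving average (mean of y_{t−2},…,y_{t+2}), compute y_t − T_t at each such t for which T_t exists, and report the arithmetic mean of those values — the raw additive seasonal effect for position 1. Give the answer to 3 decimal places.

Season position 1 occurs at t = 6, 11, 16 (where T_t is defined).
t=6: T_6 = 47.80000; y_6 − T_6 = 42 − 47.80000 = -5.80000
t=11: T_11 = 42.00000; y_11 − T_11 = 36 − 42.00000 = -6.00000
t=16: T_16 = 36.20000; y_16 − T_16 = 30 − 36.20000 = -6.20000
Mean deviation: (-5.80000 + -6.00000 + -6.20000) / 3 = -6.000

-6.000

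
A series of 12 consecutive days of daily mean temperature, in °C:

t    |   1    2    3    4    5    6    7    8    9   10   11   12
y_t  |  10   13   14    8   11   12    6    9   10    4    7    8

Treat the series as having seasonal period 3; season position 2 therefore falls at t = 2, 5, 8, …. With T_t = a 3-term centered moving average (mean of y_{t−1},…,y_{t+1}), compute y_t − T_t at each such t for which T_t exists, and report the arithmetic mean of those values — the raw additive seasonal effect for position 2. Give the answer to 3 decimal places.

0.667

Season position 2 occurs at t = 2, 5, 8, 11 (where T_t is defined).
t=2: T_2 = 12.33333; y_2 − T_2 = 13 − 12.33333 = 0.66667
t=5: T_5 = 10.33333; y_5 − T_5 = 11 − 10.33333 = 0.66667
t=8: T_8 = 8.33333; y_8 − T_8 = 9 − 8.33333 = 0.66667
t=11: T_11 = 6.33333; y_11 − T_11 = 7 − 6.33333 = 0.66667
Mean deviation: (0.66667 + 0.66667 + 0.66667 + 0.66667) / 4 = 0.667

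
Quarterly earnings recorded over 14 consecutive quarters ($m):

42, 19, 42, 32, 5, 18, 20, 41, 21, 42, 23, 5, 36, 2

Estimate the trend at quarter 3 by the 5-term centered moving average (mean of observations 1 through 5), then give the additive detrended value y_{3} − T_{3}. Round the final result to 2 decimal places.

Trend T_3 = (42 + 19 + 42 + 32 + 5) / 5 = 140/5 = 28.0000
Detrended value: 42 − 28.0000 = 14.00

14.00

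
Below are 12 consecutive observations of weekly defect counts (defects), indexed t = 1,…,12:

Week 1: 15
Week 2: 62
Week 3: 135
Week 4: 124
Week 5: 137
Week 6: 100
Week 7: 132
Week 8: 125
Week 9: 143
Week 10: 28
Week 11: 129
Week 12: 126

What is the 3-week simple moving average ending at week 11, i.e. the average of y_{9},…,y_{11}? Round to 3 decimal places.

100.000

Sum of periods 9–11: 143 + 28 + 129 = 300
Divide by 3: 300 / 3 = 100.000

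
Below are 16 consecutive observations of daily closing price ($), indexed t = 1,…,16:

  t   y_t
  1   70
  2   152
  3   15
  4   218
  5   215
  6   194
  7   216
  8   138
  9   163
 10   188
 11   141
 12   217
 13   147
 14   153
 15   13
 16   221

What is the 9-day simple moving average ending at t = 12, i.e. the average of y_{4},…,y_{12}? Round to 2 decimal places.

187.78

Sum of periods 4–12: 218 + 215 + 194 + 216 + 138 + 163 + 188 + 141 + 217 = 1690
Divide by 9: 1690 / 9 = 187.78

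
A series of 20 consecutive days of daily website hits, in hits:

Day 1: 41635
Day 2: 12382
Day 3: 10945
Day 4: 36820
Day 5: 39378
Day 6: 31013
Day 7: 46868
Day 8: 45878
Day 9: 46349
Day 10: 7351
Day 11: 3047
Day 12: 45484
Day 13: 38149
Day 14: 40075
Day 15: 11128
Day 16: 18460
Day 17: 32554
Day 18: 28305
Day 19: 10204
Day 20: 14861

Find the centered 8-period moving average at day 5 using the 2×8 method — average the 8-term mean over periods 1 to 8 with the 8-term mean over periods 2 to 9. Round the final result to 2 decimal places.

Sum over 1–8: 41635 + 12382 + 10945 + 36820 + 39378 + 31013 + 46868 + 45878 = 264919
Sum over 2–9: 12382 + 10945 + 36820 + 39378 + 31013 + 46868 + 45878 + 46349 = 269633
CMA at t=5 = (264919 + 269633) / (2·8) = 534552 / 16 = 33409.50

33409.50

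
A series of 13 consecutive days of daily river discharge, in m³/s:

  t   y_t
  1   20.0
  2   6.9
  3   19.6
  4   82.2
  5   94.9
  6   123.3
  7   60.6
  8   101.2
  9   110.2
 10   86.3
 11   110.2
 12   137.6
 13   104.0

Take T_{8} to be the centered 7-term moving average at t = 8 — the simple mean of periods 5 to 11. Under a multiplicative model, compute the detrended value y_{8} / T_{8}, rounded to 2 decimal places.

Trend T_8 = (94.9 + 123.3 + 60.6 + 101.2 + 110.2 + 86.3 + 110.2) / 7 = 686.7/7 = 98.1000
Ratio to trend: 101.2 / 98.1000 = 1.03

1.03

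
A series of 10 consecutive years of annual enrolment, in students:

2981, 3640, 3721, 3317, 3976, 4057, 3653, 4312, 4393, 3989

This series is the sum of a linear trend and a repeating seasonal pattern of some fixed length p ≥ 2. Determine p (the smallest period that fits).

First differences y_{t+1} − y_t: 659, 81, -404, 659, 81, -404, 659, 81, …
The difference pattern repeats every 3 terms and not for any smaller step, so p = 3.

3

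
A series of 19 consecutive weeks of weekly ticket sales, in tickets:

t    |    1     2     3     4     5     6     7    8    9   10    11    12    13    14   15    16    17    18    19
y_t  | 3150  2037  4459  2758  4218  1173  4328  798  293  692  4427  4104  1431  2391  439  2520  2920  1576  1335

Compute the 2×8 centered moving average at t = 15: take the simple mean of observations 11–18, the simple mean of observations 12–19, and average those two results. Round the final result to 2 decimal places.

2282.75

Sum over 11–18: 4427 + 4104 + 1431 + 2391 + 439 + 2520 + 2920 + 1576 = 19808
Sum over 12–19: 4104 + 1431 + 2391 + 439 + 2520 + 2920 + 1576 + 1335 = 16716
CMA at t=15 = (19808 + 16716) / (2·8) = 36524 / 16 = 2282.75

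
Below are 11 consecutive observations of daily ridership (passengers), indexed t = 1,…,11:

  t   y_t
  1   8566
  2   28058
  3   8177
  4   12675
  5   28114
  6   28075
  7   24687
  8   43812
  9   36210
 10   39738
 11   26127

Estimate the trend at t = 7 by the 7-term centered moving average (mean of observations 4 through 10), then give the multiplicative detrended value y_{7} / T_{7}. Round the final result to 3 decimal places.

Trend T_7 = (12675 + 28114 + 28075 + 24687 + 43812 + 36210 + 39738) / 7 = 213311/7 = 30473.00000
Ratio to trend: 24687 / 30473.00000 = 0.810

0.810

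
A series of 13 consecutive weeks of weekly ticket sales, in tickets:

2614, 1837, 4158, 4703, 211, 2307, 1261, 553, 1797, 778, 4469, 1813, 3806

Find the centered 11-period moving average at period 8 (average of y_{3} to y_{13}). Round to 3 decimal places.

2350.545

Sum of periods 3–13: 4158 + 4703 + 211 + 2307 + 1261 + 553 + 1797 + 778 + 4469 + 1813 + 3806 = 25856
Divide by 11: 25856 / 11 = 2350.545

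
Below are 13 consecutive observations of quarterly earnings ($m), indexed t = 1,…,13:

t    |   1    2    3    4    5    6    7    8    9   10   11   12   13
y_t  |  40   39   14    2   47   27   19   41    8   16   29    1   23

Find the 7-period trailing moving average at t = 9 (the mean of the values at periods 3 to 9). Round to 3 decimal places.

Sum of periods 3–9: 14 + 2 + 47 + 27 + 19 + 41 + 8 = 158
Divide by 7: 158 / 7 = 22.571

22.571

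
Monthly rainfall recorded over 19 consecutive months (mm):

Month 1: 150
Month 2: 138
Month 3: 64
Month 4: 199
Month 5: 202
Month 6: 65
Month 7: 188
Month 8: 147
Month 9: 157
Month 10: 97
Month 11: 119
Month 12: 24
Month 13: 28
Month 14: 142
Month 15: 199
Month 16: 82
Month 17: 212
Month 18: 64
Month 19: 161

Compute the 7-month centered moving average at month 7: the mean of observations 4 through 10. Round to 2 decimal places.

150.71

Sum of periods 4–10: 199 + 202 + 65 + 188 + 147 + 157 + 97 = 1055
Divide by 7: 1055 / 7 = 150.71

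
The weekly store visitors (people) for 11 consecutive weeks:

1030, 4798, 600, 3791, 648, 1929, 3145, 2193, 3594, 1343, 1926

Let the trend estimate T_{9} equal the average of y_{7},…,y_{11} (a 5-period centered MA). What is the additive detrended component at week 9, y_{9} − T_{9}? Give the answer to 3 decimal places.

1153.800

Trend T_9 = (3145 + 2193 + 3594 + 1343 + 1926) / 5 = 12201/5 = 2440.20000
Detrended value: 3594 − 2440.20000 = 1153.800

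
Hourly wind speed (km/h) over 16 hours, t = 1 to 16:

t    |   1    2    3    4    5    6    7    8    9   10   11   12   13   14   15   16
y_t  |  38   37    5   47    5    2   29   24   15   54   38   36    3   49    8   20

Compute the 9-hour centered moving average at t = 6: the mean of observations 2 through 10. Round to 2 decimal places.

24.22

Sum of periods 2–10: 37 + 5 + 47 + 5 + 2 + 29 + 24 + 15 + 54 = 218
Divide by 9: 218 / 9 = 24.22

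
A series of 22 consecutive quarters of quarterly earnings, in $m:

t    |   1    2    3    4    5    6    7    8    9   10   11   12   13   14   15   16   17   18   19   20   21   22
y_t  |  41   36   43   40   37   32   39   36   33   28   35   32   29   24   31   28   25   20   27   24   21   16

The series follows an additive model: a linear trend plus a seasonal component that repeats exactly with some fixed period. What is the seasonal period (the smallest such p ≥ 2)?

4

First differences y_{t+1} − y_t: -5, 7, -3, -3, -5, 7, -3, -3, -5, 7, …
The difference pattern repeats every 4 terms and not for any smaller step, so p = 4.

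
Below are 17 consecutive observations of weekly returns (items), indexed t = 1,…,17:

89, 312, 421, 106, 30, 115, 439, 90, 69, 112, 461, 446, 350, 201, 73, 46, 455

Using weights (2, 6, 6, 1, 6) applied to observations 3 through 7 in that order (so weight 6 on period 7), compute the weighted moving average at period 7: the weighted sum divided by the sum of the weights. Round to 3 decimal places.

Weighted sum: 2·421 + 6·106 + 6·30 + 1·115 + 6·439 = 842 + 636 + 180 + 115 + 2634 = 4407
Weight total: 2 + 6 + 6 + 1 + 6 = 21
WMA = 4407 / 21 = 209.857

209.857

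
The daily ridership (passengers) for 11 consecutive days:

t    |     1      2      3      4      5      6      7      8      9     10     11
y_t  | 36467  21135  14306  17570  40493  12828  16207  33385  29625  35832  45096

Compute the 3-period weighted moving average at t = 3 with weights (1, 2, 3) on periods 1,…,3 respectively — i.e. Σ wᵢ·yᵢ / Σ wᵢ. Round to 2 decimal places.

Weighted sum: 1·36467 + 2·21135 + 3·14306 = 36467 + 42270 + 42918 = 121655
Weight total: 1 + 2 + 3 = 6
WMA = 121655 / 6 = 20275.83

20275.83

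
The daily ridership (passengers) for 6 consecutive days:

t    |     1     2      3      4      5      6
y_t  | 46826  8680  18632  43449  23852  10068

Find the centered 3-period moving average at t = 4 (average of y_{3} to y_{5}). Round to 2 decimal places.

28644.33

Sum of periods 3–5: 18632 + 43449 + 23852 = 85933
Divide by 3: 85933 / 3 = 28644.33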